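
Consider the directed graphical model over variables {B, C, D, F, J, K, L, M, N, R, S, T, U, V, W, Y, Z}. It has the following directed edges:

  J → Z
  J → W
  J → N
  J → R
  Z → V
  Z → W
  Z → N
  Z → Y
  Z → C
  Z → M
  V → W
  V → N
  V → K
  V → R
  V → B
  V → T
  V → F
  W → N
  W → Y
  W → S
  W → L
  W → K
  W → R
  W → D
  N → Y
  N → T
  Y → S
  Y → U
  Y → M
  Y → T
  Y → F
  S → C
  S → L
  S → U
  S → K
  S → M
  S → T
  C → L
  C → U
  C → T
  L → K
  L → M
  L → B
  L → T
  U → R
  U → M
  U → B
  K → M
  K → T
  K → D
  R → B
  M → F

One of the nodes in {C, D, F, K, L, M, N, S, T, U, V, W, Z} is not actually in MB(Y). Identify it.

D

Y's children: F, M, S, T, U.
Parents of Y: N, W, Z.
For each child, the remaining parents (spouses of Y):
  S also has parent W.
  U also has parents C, S.
  M's other parents are K, L, S, U, Z.
  T also has parents C, K, L, N, S, V.
  F also has parents M, V.
MB(Y) = {C, F, K, L, M, N, S, T, U, V, W, Z}.
D is neither a parent, child, nor co-parent of Y, so it does not belong.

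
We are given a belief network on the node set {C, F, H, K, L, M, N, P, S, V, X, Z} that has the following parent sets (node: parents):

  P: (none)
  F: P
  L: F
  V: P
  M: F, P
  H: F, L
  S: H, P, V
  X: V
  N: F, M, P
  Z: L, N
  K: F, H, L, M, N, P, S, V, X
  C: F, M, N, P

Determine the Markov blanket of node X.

{F, H, K, L, M, N, P, S, V}

By definition, MB(X) is built from X's parents, X's children, and the co-parents of X.
X's parents: V.
Children of X: K.
For each child, the remaining parents (spouses of X):
  K: F, H, L, M, N, P, S, V
MB(X) = {F, H, K, L, M, N, P, S, V}.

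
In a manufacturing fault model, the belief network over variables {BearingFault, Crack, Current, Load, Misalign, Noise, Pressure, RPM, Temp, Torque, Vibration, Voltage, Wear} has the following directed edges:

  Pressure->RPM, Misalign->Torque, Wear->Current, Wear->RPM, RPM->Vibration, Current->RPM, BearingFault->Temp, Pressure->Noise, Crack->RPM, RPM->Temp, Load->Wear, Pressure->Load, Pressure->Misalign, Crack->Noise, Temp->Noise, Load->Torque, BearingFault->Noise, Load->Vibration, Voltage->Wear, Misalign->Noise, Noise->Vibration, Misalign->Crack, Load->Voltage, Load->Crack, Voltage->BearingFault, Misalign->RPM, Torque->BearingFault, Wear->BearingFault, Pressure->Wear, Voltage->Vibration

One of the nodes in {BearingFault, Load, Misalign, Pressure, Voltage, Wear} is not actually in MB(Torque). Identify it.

Ch(Torque) = {BearingFault}.
Torque's parents: Load, Misalign.
Other parents of Torque's children:
  parents(BearingFault) \ {Torque} = {Voltage, Wear}.
MB(Torque) = {BearingFault, Load, Misalign, Voltage, Wear}.
Pressure is neither a parent, child, nor co-parent of Torque, so it does not belong.

Pressure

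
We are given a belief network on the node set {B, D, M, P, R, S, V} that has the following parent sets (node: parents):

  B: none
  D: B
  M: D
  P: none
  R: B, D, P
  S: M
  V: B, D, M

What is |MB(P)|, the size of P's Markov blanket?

By definition, MB(P) is built from P's parents, P's children, and the co-parents of P.
P's parents: none.
Children of P: R.
Co-parents of P (other parents of its children):
  R's other parents are B, D.
MB(P) = {B, D, R}, which has 3 nodes.

3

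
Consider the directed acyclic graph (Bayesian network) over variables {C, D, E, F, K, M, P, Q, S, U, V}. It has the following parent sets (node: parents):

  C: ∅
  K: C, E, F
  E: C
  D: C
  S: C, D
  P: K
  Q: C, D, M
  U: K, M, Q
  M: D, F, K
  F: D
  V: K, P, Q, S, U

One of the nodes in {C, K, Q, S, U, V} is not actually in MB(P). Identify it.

P's children: V.
Parents of P: K.
Other parents of P's children:
  V's other parents are K, Q, S, U.
MB(P) = {K, Q, S, U, V}.
C is neither a parent, child, nor co-parent of P, so it does not belong.

C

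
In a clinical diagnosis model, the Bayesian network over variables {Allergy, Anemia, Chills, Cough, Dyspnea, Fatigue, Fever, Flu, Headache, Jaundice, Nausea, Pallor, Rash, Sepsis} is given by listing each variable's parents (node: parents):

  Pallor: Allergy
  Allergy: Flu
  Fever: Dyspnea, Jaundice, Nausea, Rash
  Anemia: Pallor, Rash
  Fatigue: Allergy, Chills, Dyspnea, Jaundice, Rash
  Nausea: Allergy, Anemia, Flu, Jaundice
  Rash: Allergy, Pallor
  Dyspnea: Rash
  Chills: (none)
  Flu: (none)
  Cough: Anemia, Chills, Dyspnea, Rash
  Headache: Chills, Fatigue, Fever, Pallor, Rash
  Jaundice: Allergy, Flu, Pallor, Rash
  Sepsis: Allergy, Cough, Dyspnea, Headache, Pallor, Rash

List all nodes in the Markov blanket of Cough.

Pa(Cough) = {Anemia, Chills, Dyspnea, Rash}.
Cough's children: Sepsis.
For each child, the remaining parents (spouses of Cough):
  Sepsis's other parents are Allergy, Dyspnea, Headache, Pallor, Rash.
So the Markov blanket of Cough is {Allergy, Anemia, Chills, Dyspnea, Headache, Pallor, Rash, Sepsis}.

{Allergy, Anemia, Chills, Dyspnea, Headache, Pallor, Rash, Sepsis}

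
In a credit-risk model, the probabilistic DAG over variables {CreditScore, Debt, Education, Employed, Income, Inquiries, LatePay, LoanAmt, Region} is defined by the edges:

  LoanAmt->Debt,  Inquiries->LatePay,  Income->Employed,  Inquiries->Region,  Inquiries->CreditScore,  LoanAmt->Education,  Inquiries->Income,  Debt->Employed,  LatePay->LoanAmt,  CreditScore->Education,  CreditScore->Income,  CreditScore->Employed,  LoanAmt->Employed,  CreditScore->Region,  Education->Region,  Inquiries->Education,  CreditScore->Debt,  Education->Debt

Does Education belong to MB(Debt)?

Yes

Education is a parent of Debt.
So Education ∈ MB(Debt).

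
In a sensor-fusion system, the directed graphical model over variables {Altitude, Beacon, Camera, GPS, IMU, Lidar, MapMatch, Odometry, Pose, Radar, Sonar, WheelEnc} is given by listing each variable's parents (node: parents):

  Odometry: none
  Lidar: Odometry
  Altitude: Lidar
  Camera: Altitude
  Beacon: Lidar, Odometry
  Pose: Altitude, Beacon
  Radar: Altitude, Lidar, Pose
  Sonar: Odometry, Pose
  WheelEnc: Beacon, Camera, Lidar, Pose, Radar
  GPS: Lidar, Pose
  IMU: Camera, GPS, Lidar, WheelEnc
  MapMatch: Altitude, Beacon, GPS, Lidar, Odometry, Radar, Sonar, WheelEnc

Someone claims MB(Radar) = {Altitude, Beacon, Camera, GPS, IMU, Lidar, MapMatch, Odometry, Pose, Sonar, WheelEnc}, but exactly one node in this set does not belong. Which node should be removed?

IMU

By definition, MB(Radar) is built from Radar's parents, Radar's children, and the co-parents of Radar.
Children of Radar: MapMatch, WheelEnc.
Radar's parents: Altitude, Lidar, Pose.
Other parents of Radar's children:
  WheelEnc: Beacon, Camera, Lidar, Pose
  MapMatch: Altitude, Beacon, GPS, Lidar, Odometry, Sonar, WheelEnc
MB(Radar) = {Altitude, Beacon, Camera, GPS, Lidar, MapMatch, Odometry, Pose, Sonar, WheelEnc}.
IMU is neither a parent, child, nor co-parent of Radar, so it does not belong.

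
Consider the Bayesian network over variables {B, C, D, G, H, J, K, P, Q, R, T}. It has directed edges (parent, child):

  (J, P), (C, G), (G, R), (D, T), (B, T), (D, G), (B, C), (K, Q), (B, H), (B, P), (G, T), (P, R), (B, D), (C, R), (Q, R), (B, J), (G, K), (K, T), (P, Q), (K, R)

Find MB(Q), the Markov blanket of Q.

A node's Markov blanket = Pa ∪ Ch ∪ (parents of Ch other than the node itself).
Q's parents: K, P.
Children of Q: R.
Parents of each child, excluding Q:
  R's other parents are C, G, K, P.
Taking the union gives {C, G, K, P, R}.

{C, G, K, P, R}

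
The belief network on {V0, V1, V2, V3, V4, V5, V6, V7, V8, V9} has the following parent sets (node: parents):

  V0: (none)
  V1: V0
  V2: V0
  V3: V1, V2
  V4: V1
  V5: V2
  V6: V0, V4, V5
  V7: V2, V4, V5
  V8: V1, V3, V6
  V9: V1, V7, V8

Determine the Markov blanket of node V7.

{V1, V2, V4, V5, V8, V9}

Recall MB(v) = parents ∪ children ∪ spouses, where spouses are the other parents of v's children.
V7's parents: V2, V4, V5.
V7 has child V9.
Other parents of V7's children:
  V9's other parents are V1, V8.
Taking the union gives {V1, V2, V4, V5, V8, V9}.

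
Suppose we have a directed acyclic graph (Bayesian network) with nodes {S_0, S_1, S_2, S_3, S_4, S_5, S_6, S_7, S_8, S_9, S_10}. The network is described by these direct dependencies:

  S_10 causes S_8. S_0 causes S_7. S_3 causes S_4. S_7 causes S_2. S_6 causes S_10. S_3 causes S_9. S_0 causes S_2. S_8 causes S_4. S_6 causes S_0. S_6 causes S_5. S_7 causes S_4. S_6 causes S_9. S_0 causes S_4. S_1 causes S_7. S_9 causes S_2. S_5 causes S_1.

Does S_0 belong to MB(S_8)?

S_0 is a co-parent of S_8: both are parents of S_4.
So S_0 ∈ MB(S_8).

Yes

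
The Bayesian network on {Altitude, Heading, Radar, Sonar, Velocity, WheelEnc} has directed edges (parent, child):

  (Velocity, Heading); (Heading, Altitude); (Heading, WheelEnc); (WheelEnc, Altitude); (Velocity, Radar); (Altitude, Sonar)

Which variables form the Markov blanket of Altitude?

Children of Altitude: Sonar.
Parents of Altitude: Heading, WheelEnc.
Parents of each child, excluding Altitude:
  Sonar: no additional parents.
Taking the union gives {Heading, Sonar, WheelEnc}.

{Heading, Sonar, WheelEnc}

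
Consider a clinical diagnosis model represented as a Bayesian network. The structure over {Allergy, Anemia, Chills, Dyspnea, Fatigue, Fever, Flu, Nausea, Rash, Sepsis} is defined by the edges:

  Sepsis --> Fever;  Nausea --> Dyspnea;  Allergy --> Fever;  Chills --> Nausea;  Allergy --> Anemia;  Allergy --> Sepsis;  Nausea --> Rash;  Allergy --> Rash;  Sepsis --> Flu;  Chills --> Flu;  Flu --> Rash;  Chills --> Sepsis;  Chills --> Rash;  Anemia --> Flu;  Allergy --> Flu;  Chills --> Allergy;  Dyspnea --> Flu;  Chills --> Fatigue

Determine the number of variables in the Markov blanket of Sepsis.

Parents of Sepsis: Allergy, Chills.
Children of Sepsis: Fever, Flu.
Co-parents of Sepsis (other parents of its children):
  Fever: Allergy
  Flu: Allergy, Anemia, Chills, Dyspnea
MB(Sepsis) = {Allergy, Anemia, Chills, Dyspnea, Fever, Flu}, which has 6 nodes.

6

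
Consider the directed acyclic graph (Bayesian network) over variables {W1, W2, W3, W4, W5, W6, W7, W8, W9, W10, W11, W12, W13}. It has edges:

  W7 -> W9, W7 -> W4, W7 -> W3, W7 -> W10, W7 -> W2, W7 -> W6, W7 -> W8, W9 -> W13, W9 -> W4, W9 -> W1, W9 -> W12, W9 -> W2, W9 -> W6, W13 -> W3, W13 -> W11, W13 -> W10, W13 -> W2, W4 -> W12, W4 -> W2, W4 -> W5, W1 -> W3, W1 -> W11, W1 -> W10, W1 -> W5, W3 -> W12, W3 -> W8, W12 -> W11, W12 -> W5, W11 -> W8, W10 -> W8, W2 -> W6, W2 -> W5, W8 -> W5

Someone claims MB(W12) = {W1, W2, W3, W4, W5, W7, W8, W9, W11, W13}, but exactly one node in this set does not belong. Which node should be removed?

W7

A node's Markov blanket = Pa ∪ Ch ∪ (parents of Ch other than the node itself).
Children of W12: W5, W11.
W12's parents: W3, W4, W9.
For each child, the remaining parents (spouses of W12):
  W11's other parents are W1, W13.
  W5's other parents are W1, W2, W4, W8.
MB(W12) = {W1, W2, W3, W4, W5, W8, W9, W11, W13}.
W7 is neither a parent, child, nor co-parent of W12, so it does not belong.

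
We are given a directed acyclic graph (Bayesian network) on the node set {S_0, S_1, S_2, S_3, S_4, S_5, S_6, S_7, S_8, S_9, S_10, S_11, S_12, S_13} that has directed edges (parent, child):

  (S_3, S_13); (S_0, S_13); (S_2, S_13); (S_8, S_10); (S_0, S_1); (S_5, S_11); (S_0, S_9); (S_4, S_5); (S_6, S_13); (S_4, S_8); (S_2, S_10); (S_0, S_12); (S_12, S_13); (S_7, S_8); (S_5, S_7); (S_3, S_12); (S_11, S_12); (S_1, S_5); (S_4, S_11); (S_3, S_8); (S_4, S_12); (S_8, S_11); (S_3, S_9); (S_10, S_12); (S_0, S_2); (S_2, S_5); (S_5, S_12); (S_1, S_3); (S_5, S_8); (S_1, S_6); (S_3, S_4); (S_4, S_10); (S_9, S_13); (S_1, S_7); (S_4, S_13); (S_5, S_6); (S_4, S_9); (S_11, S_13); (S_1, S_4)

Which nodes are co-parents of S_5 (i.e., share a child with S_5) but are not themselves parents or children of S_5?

{S_0, S_3, S_10}

Children of S_5: S_6, S_7, S_8, S_11, S_12.
  S_6: S_1
  S_7: S_1
  S_8: S_3, S_4, S_7
  S_11: S_4, S_8
  S_12: S_0, S_3, S_4, S_10, S_11
Excluding nodes already adjacent to S_5 (S_1, S_2, S_4, S_6, S_7, S_8, S_11, S_12), the co-parent-only contribution is {S_0, S_3, S_10}.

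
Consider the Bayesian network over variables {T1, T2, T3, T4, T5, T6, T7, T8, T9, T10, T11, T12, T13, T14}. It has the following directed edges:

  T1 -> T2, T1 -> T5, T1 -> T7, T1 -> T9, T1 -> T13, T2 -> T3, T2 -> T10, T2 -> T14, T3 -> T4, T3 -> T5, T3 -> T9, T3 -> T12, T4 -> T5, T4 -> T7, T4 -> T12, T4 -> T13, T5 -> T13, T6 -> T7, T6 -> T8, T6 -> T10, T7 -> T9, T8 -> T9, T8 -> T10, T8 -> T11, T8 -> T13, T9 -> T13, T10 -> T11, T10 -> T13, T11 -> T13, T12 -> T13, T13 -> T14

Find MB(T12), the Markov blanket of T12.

{T1, T3, T4, T5, T8, T9, T10, T11, T13}

T12's children: T13.
T12's parents: T3, T4.
Co-parents of T12 (other parents of its children):
  parents(T13) \ {T12} = {T1, T4, T5, T8, T9, T10, T11}.
So the Markov blanket of T12 is {T1, T3, T4, T5, T8, T9, T10, T11, T13}.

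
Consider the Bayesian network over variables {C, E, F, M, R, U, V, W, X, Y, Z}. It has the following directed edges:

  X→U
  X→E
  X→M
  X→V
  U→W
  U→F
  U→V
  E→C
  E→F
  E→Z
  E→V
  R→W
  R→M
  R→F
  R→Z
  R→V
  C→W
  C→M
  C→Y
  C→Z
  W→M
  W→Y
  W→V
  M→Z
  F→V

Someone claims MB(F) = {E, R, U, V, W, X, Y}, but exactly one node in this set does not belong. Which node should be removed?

Y

F's parents: E, R, U.
F's children: V.
Co-parents of F (other parents of its children):
  parents(V) \ {F} = {E, R, U, W, X}.
MB(F) = {E, R, U, V, W, X}.
Y is neither a parent, child, nor co-parent of F, so it does not belong.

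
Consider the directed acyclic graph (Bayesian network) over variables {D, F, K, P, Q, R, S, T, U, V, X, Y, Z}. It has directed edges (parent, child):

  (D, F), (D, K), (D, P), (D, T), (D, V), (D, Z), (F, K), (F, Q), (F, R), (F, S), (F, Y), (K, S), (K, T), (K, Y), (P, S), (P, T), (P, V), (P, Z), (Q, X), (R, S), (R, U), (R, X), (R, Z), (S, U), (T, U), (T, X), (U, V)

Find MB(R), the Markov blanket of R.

{D, F, K, P, Q, S, T, U, X, Z}

A node's Markov blanket = Pa ∪ Ch ∪ (parents of Ch other than the node itself).
R's parents: F.
Ch(R) = {S, U, X, Z}.
Other parents of R's children:
  parents(S) \ {R} = {F, K, P}.
  parents(U) \ {R} = {S, T}.
  X's other parents are Q, T.
  parents(Z) \ {R} = {D, P}.
So the Markov blanket of R is {D, F, K, P, Q, S, T, U, X, Z}.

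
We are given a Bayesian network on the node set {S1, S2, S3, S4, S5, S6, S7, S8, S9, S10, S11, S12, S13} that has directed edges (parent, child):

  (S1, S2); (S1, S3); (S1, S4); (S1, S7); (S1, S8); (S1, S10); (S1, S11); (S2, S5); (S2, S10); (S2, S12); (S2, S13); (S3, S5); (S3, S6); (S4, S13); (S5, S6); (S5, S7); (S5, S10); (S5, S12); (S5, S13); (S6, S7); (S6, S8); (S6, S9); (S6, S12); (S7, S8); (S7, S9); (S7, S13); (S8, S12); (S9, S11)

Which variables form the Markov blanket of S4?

S4's parents: S1.
S4's children: S13.
Other parents of S4's children:
  parents(S13) \ {S4} = {S2, S5, S7}.
Union: {S1} ∪ {S13} ∪ {S2, S5, S7} = {S1, S2, S5, S7, S13}.

{S1, S2, S5, S7, S13}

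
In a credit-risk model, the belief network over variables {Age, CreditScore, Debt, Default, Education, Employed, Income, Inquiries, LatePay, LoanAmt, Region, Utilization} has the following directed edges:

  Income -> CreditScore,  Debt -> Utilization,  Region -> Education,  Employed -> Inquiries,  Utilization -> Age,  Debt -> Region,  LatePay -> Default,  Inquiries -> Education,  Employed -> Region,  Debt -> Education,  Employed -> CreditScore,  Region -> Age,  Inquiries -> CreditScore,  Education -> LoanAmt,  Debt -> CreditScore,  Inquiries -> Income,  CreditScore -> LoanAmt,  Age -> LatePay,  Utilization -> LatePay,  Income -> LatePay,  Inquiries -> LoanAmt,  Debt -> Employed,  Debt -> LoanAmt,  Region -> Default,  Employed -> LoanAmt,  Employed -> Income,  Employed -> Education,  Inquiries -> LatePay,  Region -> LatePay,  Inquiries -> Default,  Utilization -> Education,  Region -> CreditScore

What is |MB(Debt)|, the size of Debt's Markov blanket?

Debt's parents: none.
Debt's children: CreditScore, Education, Employed, LoanAmt, Region, Utilization.
Other parents of Debt's children:
  Utilization: no additional parents.
  Employed has no other parent.
  Region's other parent is Employed.
  Education also has parents Employed, Inquiries, Region, Utilization.
  CreditScore's other parents are Employed, Income, Inquiries, Region.
  LoanAmt also has parents CreditScore, Education, Employed, Inquiries.
MB(Debt) = {CreditScore, Education, Employed, Income, Inquiries, LoanAmt, Region, Utilization}, which has 8 nodes.

8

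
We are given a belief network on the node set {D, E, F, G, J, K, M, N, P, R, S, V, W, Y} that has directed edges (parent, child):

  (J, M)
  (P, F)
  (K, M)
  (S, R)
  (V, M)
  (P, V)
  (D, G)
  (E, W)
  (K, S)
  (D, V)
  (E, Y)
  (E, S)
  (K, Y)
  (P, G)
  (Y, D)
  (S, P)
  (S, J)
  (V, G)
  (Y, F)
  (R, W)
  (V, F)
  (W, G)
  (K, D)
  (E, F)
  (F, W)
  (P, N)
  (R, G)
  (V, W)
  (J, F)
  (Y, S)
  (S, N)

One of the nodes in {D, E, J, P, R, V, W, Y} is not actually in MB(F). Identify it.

F's parents: E, J, P, V, Y.
Children of F: W.
Co-parents of F (other parents of its children):
  W: E, R, V
MB(F) = {E, J, P, R, V, W, Y}.
D is neither a parent, child, nor co-parent of F, so it does not belong.

D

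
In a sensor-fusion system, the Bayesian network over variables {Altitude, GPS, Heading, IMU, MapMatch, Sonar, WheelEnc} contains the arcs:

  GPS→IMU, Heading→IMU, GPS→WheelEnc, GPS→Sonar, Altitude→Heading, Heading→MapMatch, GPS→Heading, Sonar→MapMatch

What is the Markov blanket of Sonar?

{GPS, Heading, MapMatch}

By definition, MB(Sonar) is built from Sonar's parents, Sonar's children, and the co-parents of Sonar.
Sonar has parent GPS.
Children of Sonar: MapMatch.
For each child, the remaining parents (spouses of Sonar):
  MapMatch also has parent Heading.
So the Markov blanket of Sonar is {GPS, Heading, MapMatch}.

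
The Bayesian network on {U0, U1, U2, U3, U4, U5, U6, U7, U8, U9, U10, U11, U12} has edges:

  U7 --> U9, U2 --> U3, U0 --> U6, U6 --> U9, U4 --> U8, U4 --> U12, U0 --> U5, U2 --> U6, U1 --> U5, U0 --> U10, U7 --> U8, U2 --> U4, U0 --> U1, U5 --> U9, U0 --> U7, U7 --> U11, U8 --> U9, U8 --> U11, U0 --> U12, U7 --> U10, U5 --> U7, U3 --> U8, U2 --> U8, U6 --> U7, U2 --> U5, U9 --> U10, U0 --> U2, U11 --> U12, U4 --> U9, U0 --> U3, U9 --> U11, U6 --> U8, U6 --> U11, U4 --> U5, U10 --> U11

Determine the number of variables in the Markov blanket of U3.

Recall MB(v) = parents ∪ children ∪ spouses, where spouses are the other parents of v's children.
Parents of U3: U0, U2.
Children of U3: U8.
Other parents of U3's children:
  U8: U2, U4, U6, U7
MB(U3) = {U0, U2, U4, U6, U7, U8}, which has 6 nodes.

6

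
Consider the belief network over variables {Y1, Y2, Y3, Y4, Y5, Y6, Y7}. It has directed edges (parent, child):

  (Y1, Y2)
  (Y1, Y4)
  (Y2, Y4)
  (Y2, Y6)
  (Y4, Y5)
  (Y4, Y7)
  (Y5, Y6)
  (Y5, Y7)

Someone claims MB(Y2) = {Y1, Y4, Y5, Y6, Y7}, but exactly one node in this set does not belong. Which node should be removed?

The Markov blanket of a node is its parents, its children, and the other parents of its children.
Y2's parents: Y1.
Ch(Y2) = {Y4, Y6}.
Co-parents of Y2 (other parents of its children):
  Y4 also has parent Y1.
  Y6's other parent is Y5.
MB(Y2) = {Y1, Y4, Y5, Y6}.
Y7 is neither a parent, child, nor co-parent of Y2, so it does not belong.

Y7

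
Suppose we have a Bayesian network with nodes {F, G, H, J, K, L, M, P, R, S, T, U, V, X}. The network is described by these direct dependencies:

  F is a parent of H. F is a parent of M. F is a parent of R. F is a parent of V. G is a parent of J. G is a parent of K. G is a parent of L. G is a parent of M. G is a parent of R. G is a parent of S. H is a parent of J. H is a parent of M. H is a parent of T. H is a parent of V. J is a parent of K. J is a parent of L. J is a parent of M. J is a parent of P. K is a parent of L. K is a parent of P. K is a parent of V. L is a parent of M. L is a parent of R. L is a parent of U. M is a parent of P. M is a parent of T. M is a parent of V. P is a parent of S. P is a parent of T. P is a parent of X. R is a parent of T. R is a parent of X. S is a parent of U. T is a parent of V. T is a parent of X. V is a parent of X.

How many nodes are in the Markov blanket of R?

9

Recall MB(v) = parents ∪ children ∪ spouses, where spouses are the other parents of v's children.
R's parents: F, G, L.
R's children: T, X.
Co-parents of R (other parents of its children):
  T also has parents H, M, P.
  parents(X) \ {R} = {P, T, V}.
MB(R) = {F, G, H, L, M, P, T, V, X}, which has 9 nodes.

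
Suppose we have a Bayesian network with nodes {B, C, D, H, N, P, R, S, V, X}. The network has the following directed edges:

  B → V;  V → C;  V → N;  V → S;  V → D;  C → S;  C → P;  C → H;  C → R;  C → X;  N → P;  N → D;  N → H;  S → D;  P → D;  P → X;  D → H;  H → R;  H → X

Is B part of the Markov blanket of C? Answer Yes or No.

No

Pa(C) = {V}.
Children of C: H, P, R, S, X.
Parents of each child, excluding C:
  S also has parent V.
  P also has parent N.
  H's other parents are D, N.
  R also has parent H.
  X's other parents are H, P.
MB(C) = {D, H, N, P, R, S, V, X}; B is not in this set.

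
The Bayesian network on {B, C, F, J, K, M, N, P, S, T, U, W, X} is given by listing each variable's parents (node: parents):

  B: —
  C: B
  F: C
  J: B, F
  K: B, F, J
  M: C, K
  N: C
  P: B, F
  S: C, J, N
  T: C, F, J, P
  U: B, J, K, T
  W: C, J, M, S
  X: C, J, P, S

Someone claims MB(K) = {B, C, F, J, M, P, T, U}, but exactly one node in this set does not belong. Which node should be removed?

P

The Markov blanket of a node is its parents, its children, and the other parents of its children.
K has parents B, F, J.
Children of K: M, U.
Parents of each child, excluding K:
  M's other parent is C.
  U's other parents are B, J, T.
MB(K) = {B, C, F, J, M, T, U}.
P is neither a parent, child, nor co-parent of K, so it does not belong.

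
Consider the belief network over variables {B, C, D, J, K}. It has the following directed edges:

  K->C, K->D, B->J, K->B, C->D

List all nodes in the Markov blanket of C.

Pa(C) = {K}.
Children of C: D.
Co-parents of C (other parents of its children):
  parents(D) \ {C} = {K}.
So the Markov blanket of C is {D, K}.

{D, K}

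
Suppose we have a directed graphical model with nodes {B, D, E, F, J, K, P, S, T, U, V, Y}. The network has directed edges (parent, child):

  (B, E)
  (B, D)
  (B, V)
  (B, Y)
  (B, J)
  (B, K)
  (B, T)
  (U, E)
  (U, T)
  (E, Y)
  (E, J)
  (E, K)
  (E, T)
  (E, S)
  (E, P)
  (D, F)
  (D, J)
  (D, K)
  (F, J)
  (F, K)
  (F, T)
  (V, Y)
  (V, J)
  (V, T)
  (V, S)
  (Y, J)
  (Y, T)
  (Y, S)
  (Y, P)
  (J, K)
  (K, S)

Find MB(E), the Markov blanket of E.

E has children J, K, P, S, T, Y.
Pa(E) = {B, U}.
For each child, the remaining parents (spouses of E):
  Y's other parents are B, V.
  J's other parents are B, D, F, V, Y.
  K's other parents are B, D, F, J.
  T's other parents are B, F, U, V, Y.
  parents(S) \ {E} = {K, V, Y}.
  parents(P) \ {E} = {Y}.
Taking the union gives {B, D, F, J, K, P, S, T, U, V, Y}.

{B, D, F, J, K, P, S, T, U, V, Y}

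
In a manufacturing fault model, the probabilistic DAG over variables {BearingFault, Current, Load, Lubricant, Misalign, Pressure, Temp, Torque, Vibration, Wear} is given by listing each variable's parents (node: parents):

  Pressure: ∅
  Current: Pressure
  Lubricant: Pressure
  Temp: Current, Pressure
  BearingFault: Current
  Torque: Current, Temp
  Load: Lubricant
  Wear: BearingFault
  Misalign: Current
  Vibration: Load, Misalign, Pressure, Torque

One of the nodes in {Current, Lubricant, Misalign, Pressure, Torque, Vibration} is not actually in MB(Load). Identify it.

Current

Recall MB(v) = parents ∪ children ∪ spouses, where spouses are the other parents of v's children.
Load's parents: Lubricant.
Load's children: Vibration.
Other parents of Load's children:
  Vibration: Misalign, Pressure, Torque
MB(Load) = {Lubricant, Misalign, Pressure, Torque, Vibration}.
Current is neither a parent, child, nor co-parent of Load, so it does not belong.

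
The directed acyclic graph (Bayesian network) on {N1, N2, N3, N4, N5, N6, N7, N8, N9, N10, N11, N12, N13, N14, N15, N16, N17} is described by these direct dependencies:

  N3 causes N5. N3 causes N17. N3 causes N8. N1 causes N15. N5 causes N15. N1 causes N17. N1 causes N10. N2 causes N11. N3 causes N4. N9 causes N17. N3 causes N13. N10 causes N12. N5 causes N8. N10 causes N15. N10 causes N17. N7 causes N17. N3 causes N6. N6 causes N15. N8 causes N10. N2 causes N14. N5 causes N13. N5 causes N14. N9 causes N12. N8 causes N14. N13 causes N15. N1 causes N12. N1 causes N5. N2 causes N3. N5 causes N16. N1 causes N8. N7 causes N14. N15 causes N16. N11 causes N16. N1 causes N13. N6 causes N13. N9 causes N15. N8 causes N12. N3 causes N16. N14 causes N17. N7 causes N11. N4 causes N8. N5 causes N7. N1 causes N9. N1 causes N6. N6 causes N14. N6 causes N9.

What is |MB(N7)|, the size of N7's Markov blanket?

The Markov blanket of a node is its parents, its children, and the other parents of its children.
N7 has parent N5.
N7 has children N11, N14, N17.
For each child, the remaining parents (spouses of N7):
  N11: N2
  N14: N2, N5, N6, N8
  N17: N1, N3, N9, N10, N14
MB(N7) = {N1, N2, N3, N5, N6, N8, N9, N10, N11, N14, N17}, which has 11 nodes.

11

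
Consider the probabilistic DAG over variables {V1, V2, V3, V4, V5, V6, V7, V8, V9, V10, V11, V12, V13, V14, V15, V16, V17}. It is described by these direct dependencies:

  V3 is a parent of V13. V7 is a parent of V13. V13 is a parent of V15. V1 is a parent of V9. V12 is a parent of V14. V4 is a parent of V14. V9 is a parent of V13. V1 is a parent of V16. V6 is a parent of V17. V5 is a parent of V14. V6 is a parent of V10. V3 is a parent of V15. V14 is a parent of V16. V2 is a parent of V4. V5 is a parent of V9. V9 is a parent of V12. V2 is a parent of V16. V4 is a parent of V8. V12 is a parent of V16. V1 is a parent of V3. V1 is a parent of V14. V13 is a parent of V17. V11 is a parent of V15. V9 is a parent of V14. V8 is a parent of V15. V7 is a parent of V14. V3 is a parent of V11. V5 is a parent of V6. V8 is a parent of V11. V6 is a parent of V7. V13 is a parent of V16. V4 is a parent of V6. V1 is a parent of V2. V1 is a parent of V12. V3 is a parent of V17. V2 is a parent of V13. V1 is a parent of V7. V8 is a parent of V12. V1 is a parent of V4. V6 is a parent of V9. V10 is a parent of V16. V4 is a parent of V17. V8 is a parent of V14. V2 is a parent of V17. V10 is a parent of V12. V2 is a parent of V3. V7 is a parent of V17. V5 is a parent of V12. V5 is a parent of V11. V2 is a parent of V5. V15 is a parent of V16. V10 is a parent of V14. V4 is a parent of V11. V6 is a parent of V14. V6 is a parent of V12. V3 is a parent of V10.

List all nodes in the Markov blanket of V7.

The Markov blanket of a node is its parents, its children, and the other parents of its children.
Ch(V7) = {V13, V14, V17}.
Pa(V7) = {V1, V6}.
For each child, the remaining parents (spouses of V7):
  V13 also has parents V2, V3, V9.
  parents(V14) \ {V7} = {V1, V4, V5, V6, V8, V9, V10, V12}.
  parents(V17) \ {V7} = {V2, V3, V4, V6, V13}.
MB(V7) = {V1, V2, V3, V4, V5, V6, V8, V9, V10, V12, V13, V14, V17}.

{V1, V2, V3, V4, V5, V6, V8, V9, V10, V12, V13, V14, V17}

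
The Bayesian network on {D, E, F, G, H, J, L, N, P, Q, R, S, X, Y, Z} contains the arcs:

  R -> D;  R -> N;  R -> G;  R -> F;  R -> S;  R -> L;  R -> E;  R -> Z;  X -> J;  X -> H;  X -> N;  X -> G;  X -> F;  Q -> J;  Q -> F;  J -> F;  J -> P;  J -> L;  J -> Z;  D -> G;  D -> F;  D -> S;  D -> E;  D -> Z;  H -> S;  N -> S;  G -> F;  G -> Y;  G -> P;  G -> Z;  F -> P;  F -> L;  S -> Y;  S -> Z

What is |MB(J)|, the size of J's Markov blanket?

10

Parents of J: Q, X.
Ch(J) = {F, L, P, Z}.
Parents of each child, excluding J:
  F's other parents are D, G, Q, R, X.
  parents(P) \ {J} = {F, G}.
  L also has parents F, R.
  Z's other parents are D, G, R, S.
MB(J) = {D, F, G, L, P, Q, R, S, X, Z}, which has 10 nodes.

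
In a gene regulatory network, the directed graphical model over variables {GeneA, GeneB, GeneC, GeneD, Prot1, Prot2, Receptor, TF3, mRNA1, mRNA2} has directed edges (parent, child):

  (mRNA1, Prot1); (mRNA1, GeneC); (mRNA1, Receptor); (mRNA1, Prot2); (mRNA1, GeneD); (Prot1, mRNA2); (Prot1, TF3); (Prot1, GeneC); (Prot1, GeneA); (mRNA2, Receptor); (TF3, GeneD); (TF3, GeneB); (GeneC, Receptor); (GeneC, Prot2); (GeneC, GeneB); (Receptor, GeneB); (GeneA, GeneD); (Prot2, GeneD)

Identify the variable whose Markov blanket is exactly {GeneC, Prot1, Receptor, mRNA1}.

mRNA2

The target node must have every member of {GeneC, Prot1, Receptor, mRNA1} as a parent, child, or co-parent, and no others.
Parents of mRNA2: Prot1; children: Receptor; co-parents: GeneC, mRNA1.
These exactly cover the given set, so the node is mRNA2.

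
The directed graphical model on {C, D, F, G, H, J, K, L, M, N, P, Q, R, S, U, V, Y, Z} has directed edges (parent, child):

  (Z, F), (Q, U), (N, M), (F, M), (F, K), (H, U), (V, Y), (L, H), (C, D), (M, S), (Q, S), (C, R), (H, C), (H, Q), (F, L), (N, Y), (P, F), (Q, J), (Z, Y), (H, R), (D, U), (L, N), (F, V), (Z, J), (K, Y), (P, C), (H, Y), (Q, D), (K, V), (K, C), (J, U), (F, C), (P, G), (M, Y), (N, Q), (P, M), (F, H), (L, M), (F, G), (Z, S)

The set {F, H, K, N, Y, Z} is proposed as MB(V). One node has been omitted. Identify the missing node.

M

Pa(V) = {F, K}.
Ch(V) = {Y}.
Other parents of V's children:
  Y: H, K, M, N, Z
MB(V) = {F, H, K, M, N, Y, Z}.
Comparing with the claimed set, M is missing.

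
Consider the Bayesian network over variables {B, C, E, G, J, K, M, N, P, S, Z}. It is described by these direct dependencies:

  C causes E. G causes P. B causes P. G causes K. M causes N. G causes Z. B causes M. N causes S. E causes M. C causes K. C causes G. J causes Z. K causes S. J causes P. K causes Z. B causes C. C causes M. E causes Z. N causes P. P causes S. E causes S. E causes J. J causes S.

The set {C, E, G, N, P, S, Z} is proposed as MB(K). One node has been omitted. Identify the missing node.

Parents of K: C, G.
Children of K: S, Z.
Co-parents of K (other parents of its children):
  parents(S) \ {K} = {E, J, N, P}.
  Z also has parents E, G, J.
MB(K) = {C, E, G, J, N, P, S, Z}.
Comparing with the claimed set, J is missing.

J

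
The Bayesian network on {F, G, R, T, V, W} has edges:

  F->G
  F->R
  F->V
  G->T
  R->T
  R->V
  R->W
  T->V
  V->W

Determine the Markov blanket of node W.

{R, V}

Parents of W: R, V.
Ch(W) = {}.
With no children, W has no spouses; the co-parent set is empty.
Union: {R, V} ∪ {} ∪ {} = {R, V}.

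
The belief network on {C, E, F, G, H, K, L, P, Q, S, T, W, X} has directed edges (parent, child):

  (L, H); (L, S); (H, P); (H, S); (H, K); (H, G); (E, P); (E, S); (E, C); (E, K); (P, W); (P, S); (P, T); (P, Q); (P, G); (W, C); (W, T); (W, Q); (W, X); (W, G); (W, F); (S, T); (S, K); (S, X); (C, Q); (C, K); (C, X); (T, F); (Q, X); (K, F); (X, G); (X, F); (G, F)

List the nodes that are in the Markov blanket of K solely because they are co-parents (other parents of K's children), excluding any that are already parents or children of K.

{G, T, W, X}

Children of K: F.
  parents(F) \ {K} = {G, T, W, X}.
Excluding nodes already adjacent to K (C, E, F, H, S), the co-parent-only contribution is {G, T, W, X}.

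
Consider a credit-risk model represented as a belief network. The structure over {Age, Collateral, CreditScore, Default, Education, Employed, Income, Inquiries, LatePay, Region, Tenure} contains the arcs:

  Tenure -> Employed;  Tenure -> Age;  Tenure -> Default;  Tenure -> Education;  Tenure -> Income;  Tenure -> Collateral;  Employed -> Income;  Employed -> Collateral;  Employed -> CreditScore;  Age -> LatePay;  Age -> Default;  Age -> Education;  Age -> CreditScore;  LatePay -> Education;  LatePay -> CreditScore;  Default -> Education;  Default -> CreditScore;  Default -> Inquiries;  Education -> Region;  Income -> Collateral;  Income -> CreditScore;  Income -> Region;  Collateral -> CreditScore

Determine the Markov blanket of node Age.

{Collateral, CreditScore, Default, Education, Employed, Income, LatePay, Tenure}

Age has parent Tenure.
Age has children CreditScore, Default, Education, LatePay.
Co-parents of Age (other parents of its children):
  LatePay: —
  Default: Tenure
  Education: Default, LatePay, Tenure
  CreditScore: Collateral, Default, Employed, Income, LatePay
Taking the union gives {Collateral, CreditScore, Default, Education, Employed, Income, LatePay, Tenure}.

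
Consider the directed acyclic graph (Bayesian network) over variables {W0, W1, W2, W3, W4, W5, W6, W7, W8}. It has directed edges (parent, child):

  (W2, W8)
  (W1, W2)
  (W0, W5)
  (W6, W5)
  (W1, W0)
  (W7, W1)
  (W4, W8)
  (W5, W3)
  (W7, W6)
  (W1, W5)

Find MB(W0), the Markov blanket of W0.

{W1, W5, W6}

Recall MB(v) = parents ∪ children ∪ spouses, where spouses are the other parents of v's children.
W0 has parent W1.
Ch(W0) = {W5}.
Other parents of W0's children:
  W5's other parents are W1, W6.
Taking the union gives {W1, W5, W6}.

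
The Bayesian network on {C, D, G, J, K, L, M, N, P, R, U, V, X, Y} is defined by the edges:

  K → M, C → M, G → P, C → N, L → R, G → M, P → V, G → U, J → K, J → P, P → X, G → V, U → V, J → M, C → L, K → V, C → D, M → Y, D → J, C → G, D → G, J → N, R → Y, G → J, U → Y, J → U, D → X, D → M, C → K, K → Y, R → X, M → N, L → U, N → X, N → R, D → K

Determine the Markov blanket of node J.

A node's Markov blanket = Pa ∪ Ch ∪ (parents of Ch other than the node itself).
J has parents D, G.
J has children K, M, N, P, U.
For each child, the remaining parents (spouses of J):
  K: C, D
  M: C, D, G, K
  N: C, M
  P: G
  U: G, L
Taking the union gives {C, D, G, K, L, M, N, P, U}.

{C, D, G, K, L, M, N, P, U}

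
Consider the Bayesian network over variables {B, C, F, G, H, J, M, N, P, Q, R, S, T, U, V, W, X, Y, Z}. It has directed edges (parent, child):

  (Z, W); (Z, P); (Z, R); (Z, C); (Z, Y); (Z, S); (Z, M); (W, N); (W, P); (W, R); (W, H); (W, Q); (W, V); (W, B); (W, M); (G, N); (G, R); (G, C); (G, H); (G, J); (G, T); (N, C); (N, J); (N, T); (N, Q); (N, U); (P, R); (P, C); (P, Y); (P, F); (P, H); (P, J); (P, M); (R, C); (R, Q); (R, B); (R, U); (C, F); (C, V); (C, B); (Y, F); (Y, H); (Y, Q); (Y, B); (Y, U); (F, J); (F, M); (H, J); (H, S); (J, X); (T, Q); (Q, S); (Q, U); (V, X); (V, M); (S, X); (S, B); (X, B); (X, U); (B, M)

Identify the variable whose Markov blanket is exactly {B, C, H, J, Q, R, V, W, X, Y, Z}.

S

The target node must have every member of {B, C, H, J, Q, R, V, W, X, Y, Z} as a parent, child, or co-parent, and no others.
Parents of S: H, Q, Z; children: B, X; co-parents: C, J, R, V, W, X, Y.
These exactly cover the given set, so the node is S.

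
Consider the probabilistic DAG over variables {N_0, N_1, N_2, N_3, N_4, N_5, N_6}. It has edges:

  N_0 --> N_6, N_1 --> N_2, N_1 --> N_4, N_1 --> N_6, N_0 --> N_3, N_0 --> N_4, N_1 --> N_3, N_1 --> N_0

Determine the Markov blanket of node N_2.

The Markov blanket of a node is its parents, its children, and the other parents of its children.
Parents of N_2: N_1.
N_2 has no children.
With no children, N_2 has no spouses; the co-parent set is empty.
So the Markov blanket of N_2 is {N_1}.

{N_1}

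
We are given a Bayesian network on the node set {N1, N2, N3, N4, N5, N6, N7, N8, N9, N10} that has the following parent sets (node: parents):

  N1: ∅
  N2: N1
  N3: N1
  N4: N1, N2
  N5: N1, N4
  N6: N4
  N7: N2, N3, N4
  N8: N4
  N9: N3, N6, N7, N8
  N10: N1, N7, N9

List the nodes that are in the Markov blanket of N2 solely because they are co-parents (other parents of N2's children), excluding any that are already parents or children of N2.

{N3}

Children of N2: N4, N7.
  N4's other parent is N1.
  N7 also has parents N3, N4.
Excluding nodes already adjacent to N2 (N1, N4, N7), the co-parent-only contribution is {N3}.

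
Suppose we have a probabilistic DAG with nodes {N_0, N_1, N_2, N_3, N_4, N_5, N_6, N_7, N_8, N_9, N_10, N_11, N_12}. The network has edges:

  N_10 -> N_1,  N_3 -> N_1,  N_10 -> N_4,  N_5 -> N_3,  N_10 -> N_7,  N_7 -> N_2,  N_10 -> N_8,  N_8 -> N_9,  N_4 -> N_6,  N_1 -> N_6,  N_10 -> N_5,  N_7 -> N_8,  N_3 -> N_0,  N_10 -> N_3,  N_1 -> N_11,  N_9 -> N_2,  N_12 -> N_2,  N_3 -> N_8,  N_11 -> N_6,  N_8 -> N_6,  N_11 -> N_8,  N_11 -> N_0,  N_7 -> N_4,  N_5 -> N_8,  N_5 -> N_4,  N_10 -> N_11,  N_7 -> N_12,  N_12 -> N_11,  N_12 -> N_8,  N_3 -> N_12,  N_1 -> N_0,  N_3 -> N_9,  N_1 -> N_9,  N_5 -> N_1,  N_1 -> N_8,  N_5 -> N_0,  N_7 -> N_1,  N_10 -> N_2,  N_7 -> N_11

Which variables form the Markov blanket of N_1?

{N_0, N_3, N_4, N_5, N_6, N_7, N_8, N_9, N_10, N_11, N_12}

Recall MB(v) = parents ∪ children ∪ spouses, where spouses are the other parents of v's children.
Pa(N_1) = {N_3, N_5, N_7, N_10}.
N_1's children: N_0, N_6, N_8, N_9, N_11.
Other parents of N_1's children:
  N_11's other parents are N_7, N_10, N_12.
  N_8 also has parents N_3, N_5, N_7, N_10, N_11, N_12.
  parents(N_9) \ {N_1} = {N_3, N_8}.
  N_0 also has parents N_3, N_5, N_11.
  N_6 also has parents N_4, N_8, N_11.
Union: {N_3, N_5, N_7, N_10} ∪ {N_0, N_6, N_8, N_9, N_11} ∪ {N_3, N_4, N_5, N_7, N_8, N_10, N_11, N_12} = {N_0, N_3, N_4, N_5, N_6, N_7, N_8, N_9, N_10, N_11, N_12}.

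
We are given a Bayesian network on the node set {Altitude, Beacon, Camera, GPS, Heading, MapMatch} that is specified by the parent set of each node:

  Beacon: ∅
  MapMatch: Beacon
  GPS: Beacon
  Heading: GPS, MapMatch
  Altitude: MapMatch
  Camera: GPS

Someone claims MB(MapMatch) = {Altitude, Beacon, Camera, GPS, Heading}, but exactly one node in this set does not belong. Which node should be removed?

Camera

Pa(MapMatch) = {Beacon}.
MapMatch has children Altitude, Heading.
Parents of each child, excluding MapMatch:
  Heading's other parent is GPS.
  Altitude: no additional parents.
MB(MapMatch) = {Altitude, Beacon, GPS, Heading}.
Camera is neither a parent, child, nor co-parent of MapMatch, so it does not belong.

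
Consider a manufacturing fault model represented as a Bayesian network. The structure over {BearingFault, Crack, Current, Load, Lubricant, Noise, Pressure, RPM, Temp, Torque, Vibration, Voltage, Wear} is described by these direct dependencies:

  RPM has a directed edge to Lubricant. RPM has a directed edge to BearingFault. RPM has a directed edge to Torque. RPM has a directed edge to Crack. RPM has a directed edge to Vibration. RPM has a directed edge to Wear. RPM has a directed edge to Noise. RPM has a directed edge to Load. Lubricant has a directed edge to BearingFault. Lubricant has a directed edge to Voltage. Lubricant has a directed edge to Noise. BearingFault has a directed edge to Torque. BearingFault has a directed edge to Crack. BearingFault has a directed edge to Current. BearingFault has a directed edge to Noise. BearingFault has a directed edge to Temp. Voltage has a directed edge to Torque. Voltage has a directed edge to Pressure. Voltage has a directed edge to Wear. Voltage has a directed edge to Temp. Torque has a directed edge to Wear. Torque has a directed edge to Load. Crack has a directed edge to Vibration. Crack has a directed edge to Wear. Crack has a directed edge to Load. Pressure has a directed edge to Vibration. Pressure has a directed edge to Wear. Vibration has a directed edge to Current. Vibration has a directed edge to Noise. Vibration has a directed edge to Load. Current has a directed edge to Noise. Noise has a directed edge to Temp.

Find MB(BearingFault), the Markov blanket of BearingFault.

BearingFault has children Crack, Current, Noise, Temp, Torque.
Pa(BearingFault) = {Lubricant, RPM}.
Co-parents of BearingFault (other parents of its children):
  Torque: RPM, Voltage
  Crack: RPM
  Current: Vibration
  Noise: Current, Lubricant, RPM, Vibration
  Temp: Noise, Voltage
So the Markov blanket of BearingFault is {Crack, Current, Lubricant, Noise, RPM, Temp, Torque, Vibration, Voltage}.

{Crack, Current, Lubricant, Noise, RPM, Temp, Torque, Vibration, Voltage}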